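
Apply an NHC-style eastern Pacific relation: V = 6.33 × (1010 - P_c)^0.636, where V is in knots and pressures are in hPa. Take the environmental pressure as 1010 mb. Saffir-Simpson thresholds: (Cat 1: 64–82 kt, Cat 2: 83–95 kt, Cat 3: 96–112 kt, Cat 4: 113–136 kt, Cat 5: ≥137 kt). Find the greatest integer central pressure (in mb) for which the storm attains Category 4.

Category 4 begins at V = 113 kt.
Required ΔP = (113/6.33)^(1/0.636) = 17.852^1.572 ≈ 92.91 mb.
P_c ≤ 1010 − 92.91 = 917.09, so the highest integer P_c is 917 mb.

917 mb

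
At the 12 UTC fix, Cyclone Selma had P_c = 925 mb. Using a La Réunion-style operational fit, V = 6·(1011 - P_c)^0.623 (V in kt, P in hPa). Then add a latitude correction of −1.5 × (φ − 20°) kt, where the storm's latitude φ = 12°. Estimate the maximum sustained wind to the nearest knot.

ΔP = 1011 − 925 = 86 mb.
86^0.623 ≈ 16.040.
V ≈ 6 × 16.040 ≈ 96.2 kt.
Latitude correction: −1.5 × (12 − 20) = 12 kt.
Corrected V ≈ 108.2 kt → 108 kt.

108 kt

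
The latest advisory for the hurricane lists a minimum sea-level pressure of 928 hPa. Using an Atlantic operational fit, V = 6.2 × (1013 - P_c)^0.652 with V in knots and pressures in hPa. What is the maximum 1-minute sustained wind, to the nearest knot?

ΔP = 1013 − 928 = 85 hPa.
85^0.652 ≈ 18.113.
V ≈ 6.2 × 18.113 ≈ 112.3 kt.

112 kt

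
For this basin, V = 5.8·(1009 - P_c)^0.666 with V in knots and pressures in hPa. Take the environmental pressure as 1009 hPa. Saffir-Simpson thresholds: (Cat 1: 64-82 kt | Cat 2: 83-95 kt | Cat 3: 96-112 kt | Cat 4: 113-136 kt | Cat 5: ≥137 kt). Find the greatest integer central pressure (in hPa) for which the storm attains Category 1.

Category 1 begins at V = 64 kt.
Required ΔP = (64/5.8)^(1/0.666) = 11.034^1.502 ≈ 36.79 hPa.
P_c ≤ 1009 − 36.79 = 972.21, so the highest integer P_c is 972 hPa.

972 hPa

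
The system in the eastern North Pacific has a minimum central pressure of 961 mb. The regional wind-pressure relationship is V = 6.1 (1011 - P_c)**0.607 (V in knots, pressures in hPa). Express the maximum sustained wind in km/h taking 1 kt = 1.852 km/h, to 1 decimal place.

121.4 km/h

ΔP = 1011 − 961 = 50 mb.
V ≈ 6.1 × 50^0.607 = 6.1 × 10.747 ≈ 65.555 kt.
65.555 × 1.852 ≈ 121.41 km/h → 121.4 km/h.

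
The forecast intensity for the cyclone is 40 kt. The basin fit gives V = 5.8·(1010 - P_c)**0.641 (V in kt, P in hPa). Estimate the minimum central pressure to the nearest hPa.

ΔP = (V / 5.8)^(1/0.641) = (40/5.8)^1.560.
40/5.8 = 6.897; 6.897^1.560 ≈ 20.34 hPa.
P_c = 1010 − 20.34 = 989.66 ≈ 990 hPa.

990 hPa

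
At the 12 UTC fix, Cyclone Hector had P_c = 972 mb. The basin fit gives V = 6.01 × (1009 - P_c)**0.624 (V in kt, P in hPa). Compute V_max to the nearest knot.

ΔP = 1009 − 972 = 37 mb.
37^0.624 ≈ 9.518.
V ≈ 6.01 × 9.518 ≈ 57.2 kt.

57 kt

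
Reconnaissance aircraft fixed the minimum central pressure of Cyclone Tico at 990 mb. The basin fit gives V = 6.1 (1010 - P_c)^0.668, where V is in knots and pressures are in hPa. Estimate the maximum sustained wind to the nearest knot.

45 kt

ΔP = 1010 − 990 = 20 mb.
20^0.668 ≈ 7.398.
V ≈ 6.1 × 7.398 ≈ 45.1 kt.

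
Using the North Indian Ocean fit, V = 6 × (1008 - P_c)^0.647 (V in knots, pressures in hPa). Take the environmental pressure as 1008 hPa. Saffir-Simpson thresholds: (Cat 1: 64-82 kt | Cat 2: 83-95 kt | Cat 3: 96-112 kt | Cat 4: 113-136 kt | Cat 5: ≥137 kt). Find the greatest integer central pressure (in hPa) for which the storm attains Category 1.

Category 1 begins at V = 64 kt.
Required ΔP = (64/6)^(1/0.647) = 10.667^1.546 ≈ 38.81 hPa.
P_c ≤ 1008 − 38.81 = 969.19, so the highest integer P_c is 969 hPa.

969 hPa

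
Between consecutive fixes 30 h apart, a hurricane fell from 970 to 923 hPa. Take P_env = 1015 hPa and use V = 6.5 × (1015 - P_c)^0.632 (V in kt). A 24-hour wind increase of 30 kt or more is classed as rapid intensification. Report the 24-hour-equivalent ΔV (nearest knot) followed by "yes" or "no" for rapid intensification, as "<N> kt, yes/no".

V₁: ΔP = 45, V ≈ 6.5 × 45^0.632 ≈ 72.07 kt.
V₂: ΔP = 92, V ≈ 6.5 × 92^0.632 ≈ 113.25 kt.
ΔV over 30 h = 41.18 kt → 24 h equivalent = 41.18 × 24/30 ≈ 32.94 kt.
33 kt ≥ 30 kt ⇒ rapid intensification.

33 kt, yes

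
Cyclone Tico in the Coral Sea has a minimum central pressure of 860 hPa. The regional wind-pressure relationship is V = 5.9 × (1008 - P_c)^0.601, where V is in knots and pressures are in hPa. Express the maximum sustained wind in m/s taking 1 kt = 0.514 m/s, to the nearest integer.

61 m/s

ΔP = 1008 − 860 = 148 hPa.
V ≈ 5.9 × 148^0.601 = 5.9 × 20.152 ≈ 118.899 kt.
118.899 × 0.514 ≈ 61.11 m/s → 61 m/s.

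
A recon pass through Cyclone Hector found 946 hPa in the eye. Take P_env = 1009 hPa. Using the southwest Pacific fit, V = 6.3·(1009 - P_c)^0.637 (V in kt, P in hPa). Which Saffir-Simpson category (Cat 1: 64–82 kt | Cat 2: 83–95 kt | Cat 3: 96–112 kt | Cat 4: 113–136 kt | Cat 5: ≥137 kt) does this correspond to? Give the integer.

ΔP = 1009 − 946 = 63 hPa.
V ≈ 6.3 × 63^0.637 = 6.3 × 14.00 ≈ 88 kt.
88 kt falls in the Category 2 band.

2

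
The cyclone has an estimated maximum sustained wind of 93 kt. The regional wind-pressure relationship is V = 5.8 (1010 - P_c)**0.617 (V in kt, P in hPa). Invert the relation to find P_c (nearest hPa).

ΔP = (V / 5.8)^(1/0.617) = (93/5.8)^1.621.
93/5.8 = 16.034; 16.034^1.621 ≈ 89.76 hPa.
P_c = 1010 − 89.76 = 920.24 ≈ 920 hPa.

920 hPa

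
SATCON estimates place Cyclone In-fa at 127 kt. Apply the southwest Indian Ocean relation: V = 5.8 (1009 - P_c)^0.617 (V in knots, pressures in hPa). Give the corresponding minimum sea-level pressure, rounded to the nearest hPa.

ΔP = (V / 5.8)^(1/0.617) = (127/5.8)^1.621.
127/5.8 = 21.897; 21.897^1.621 ≈ 148.73 hPa.
P_c = 1009 − 148.73 = 860.27 ≈ 860 hPa.

860 hPa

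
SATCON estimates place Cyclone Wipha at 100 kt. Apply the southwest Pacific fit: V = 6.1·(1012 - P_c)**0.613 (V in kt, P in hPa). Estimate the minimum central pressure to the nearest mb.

ΔP = (V / 6.1)^(1/0.613) = (100/6.1)^1.631.
100/6.1 = 16.393; 16.393^1.631 ≈ 95.83 mb.
P_c = 1012 − 95.83 = 916.17 ≈ 916 mb.

916 mb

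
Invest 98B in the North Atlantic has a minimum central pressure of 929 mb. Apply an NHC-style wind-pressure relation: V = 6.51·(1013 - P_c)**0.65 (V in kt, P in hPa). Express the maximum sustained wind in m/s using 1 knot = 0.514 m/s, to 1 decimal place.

ΔP = 1013 − 929 = 84 mb.
V ≈ 6.51 × 84^0.65 = 6.51 × 17.815 ≈ 115.975 kt.
115.975 × 0.514 ≈ 59.61 m/s → 59.6 m/s.

59.6 m/s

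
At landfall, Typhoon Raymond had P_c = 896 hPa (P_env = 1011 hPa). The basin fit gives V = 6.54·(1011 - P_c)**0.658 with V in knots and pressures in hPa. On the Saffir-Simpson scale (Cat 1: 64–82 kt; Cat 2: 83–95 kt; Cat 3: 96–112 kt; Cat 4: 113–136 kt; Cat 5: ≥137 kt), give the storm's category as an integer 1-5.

5

ΔP = 1011 − 896 = 115 hPa.
V ≈ 6.54 × 115^0.658 = 6.54 × 22.70 ≈ 148 kt.
148 kt falls in the Category 5 band.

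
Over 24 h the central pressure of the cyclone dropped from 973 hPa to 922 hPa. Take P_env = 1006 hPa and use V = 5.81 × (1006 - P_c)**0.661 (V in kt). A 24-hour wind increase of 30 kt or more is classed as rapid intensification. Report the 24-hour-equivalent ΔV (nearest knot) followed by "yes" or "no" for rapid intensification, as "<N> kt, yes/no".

50 kt, yes

V₁: ΔP = 33, V ≈ 5.81 × 33^0.661 ≈ 58.60 kt.
V₂: ΔP = 84, V ≈ 5.81 × 84^0.661 ≈ 108.67 kt.
ΔV over 24 h = 50.07 kt → 24 h equivalent = 50.07 × 24/24 ≈ 50.07 kt.
50 kt ≥ 30 kt ⇒ rapid intensification.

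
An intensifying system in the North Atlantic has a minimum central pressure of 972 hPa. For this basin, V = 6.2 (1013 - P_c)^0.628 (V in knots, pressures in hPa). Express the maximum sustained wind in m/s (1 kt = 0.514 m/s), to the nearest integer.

33 m/s

ΔP = 1013 − 972 = 41 hPa.
V ≈ 6.2 × 41^0.628 = 6.2 × 10.300 ≈ 63.859 kt.
63.859 × 0.514 ≈ 32.82 m/s → 33 m/s.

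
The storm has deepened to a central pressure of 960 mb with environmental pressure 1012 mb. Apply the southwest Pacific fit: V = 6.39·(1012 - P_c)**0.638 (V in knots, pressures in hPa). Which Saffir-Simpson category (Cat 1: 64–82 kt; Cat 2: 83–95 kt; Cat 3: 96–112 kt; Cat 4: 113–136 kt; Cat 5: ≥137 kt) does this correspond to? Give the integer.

ΔP = 1012 − 960 = 52 mb.
V ≈ 6.39 × 52^0.638 = 6.39 × 12.44 ≈ 79 kt.
79 kt falls in the Category 1 band.

1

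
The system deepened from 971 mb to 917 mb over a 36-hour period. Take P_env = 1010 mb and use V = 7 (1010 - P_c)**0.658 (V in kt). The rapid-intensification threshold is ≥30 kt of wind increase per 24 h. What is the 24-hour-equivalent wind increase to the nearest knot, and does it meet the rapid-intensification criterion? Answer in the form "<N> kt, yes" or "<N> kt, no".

40 kt, yes

V₁: ΔP = 39, V ≈ 7 × 39^0.658 ≈ 77.99 kt.
V₂: ΔP = 93, V ≈ 7 × 93^0.658 ≈ 138.15 kt.
ΔV over 36 h = 60.16 kt → 24 h equivalent = 60.16 × 24/36 ≈ 40.11 kt.
40 kt ≥ 30 kt ⇒ rapid intensification.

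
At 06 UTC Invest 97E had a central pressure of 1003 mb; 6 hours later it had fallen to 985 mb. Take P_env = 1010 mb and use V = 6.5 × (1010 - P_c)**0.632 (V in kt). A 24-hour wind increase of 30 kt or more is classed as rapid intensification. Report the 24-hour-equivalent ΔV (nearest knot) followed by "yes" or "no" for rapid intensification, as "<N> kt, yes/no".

V₁: ΔP = 7, V ≈ 6.5 × 7^0.632 ≈ 22.23 kt.
V₂: ΔP = 25, V ≈ 6.5 × 25^0.632 ≈ 49.71 kt.
ΔV over 6 h = 27.48 kt → 24 h equivalent = 27.48 × 24/6 ≈ 109.92 kt.
110 kt ≥ 30 kt ⇒ rapid intensification.

110 kt, yes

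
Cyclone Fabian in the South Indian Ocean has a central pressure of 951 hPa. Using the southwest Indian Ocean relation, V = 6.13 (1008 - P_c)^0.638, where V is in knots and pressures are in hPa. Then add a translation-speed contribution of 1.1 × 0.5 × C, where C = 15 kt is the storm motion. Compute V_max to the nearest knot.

89 kt

ΔP = 1008 − 951 = 57 hPa.
57^0.638 ≈ 13.190.
V ≈ 6.13 × 13.190 ≈ 80.9 kt.
Translation term: 1.1 × 0.5 × 15 = 8.25 kt.
Corrected V ≈ 89.15 kt → 89 kt.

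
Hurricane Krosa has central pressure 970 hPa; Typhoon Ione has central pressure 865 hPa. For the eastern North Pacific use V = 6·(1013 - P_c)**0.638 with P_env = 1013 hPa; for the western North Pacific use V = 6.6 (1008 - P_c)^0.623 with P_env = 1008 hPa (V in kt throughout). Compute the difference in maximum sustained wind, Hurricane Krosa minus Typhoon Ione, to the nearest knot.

-79 kt

Hurricane Krosa: ΔP = 43; V ≈ 6 × 43^0.638 ≈ 66.12 kt.
Typhoon Ione: ΔP = 143; V ≈ 6.6 × 143^0.623 ≈ 145.32 kt.
Difference ≈ 66.12 − 145.32 = -79.20 → -79 kt.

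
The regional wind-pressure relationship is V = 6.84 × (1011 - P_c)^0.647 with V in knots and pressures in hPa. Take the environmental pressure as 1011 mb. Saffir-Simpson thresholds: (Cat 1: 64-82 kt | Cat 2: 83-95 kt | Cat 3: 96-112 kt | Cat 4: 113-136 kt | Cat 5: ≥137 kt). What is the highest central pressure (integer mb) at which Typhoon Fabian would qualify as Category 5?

Category 5 begins at V = 137 kt.
Required ΔP = (137/6.84)^(1/0.647) = 20.029^1.546 ≈ 102.77 mb.
P_c ≤ 1011 − 102.77 = 908.23, so the highest integer P_c is 908 mb.

908 mb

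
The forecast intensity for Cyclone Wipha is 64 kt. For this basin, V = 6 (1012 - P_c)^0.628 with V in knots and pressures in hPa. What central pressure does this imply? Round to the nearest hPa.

969 hPa

ΔP = (V / 6)^(1/0.628) = (64/6)^1.592.
64/6 = 10.667; 10.667^1.592 ≈ 43.35 hPa.
P_c = 1012 − 43.35 = 968.65 ≈ 969 hPa.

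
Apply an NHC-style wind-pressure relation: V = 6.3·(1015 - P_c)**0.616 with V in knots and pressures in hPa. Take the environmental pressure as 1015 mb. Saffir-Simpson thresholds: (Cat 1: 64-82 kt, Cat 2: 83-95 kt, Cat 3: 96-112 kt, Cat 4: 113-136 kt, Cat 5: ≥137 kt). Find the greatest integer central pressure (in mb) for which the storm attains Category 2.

949 mb

Category 2 begins at V = 83 kt.
Required ΔP = (83/6.3)^(1/0.616) = 13.175^1.623 ≈ 65.73 mb.
P_c ≤ 1015 − 65.73 = 949.27, so the highest integer P_c is 949 mb.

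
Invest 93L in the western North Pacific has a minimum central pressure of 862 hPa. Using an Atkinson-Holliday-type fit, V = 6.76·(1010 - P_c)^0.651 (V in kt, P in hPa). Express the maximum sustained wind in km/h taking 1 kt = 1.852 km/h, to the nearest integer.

324 km/h

ΔP = 1010 − 862 = 148 hPa.
V ≈ 6.76 × 148^0.651 = 6.76 × 25.873 ≈ 174.899 kt.
174.899 × 1.852 ≈ 323.91 km/h → 324 km/h.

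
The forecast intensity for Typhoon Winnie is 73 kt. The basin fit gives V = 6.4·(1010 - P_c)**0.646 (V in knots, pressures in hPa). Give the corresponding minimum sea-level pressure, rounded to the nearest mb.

967 mb

ΔP = (V / 6.4)^(1/0.646) = (73/6.4)^1.548.
73/6.4 = 11.406; 11.406^1.548 ≈ 43.30 mb.
P_c = 1010 − 43.30 = 966.70 ≈ 967 mb.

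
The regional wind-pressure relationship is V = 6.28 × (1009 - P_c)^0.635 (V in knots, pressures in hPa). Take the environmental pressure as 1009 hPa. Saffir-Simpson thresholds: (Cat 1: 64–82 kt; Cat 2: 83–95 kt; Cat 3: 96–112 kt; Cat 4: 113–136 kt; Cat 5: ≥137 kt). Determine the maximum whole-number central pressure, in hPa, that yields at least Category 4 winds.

914 hPa

Category 4 begins at V = 113 kt.
Required ΔP = (113/6.28)^(1/0.635) = 17.994^1.575 ≈ 94.75 hPa.
P_c ≤ 1009 − 94.75 = 914.25, so the highest integer P_c is 914 hPa.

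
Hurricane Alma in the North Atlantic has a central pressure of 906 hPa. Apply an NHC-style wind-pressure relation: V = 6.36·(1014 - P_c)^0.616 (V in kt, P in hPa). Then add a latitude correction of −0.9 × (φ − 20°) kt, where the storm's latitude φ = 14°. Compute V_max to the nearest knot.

ΔP = 1014 − 906 = 108 hPa.
108^0.616 ≈ 17.889.
V ≈ 6.36 × 17.889 ≈ 113.8 kt.
Latitude correction: −0.9 × (14 − 20) = 5.4 kt.
Corrected V ≈ 119.2 kt → 119 kt.

119 kt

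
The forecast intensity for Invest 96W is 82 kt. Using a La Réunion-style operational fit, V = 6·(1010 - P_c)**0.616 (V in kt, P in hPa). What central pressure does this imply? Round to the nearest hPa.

ΔP = (V / 6)^(1/0.616) = (82/6)^1.623.
82/6 = 13.667; 13.667^1.623 ≈ 69.76 hPa.
P_c = 1010 − 69.76 = 940.24 ≈ 940 hPa.

940 hPa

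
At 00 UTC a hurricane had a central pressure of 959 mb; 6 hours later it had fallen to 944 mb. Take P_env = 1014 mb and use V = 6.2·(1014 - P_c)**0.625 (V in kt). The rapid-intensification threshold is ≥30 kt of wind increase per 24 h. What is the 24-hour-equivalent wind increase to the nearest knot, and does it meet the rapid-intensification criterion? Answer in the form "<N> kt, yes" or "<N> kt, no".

49 kt, yes

V₁: ΔP = 55, V ≈ 6.2 × 55^0.625 ≈ 75.88 kt.
V₂: ΔP = 70, V ≈ 6.2 × 70^0.625 ≈ 88.22 kt.
ΔV over 6 h = 12.34 kt → 24 h equivalent = 12.34 × 24/6 ≈ 49.36 kt.
49 kt ≥ 30 kt ⇒ rapid intensification.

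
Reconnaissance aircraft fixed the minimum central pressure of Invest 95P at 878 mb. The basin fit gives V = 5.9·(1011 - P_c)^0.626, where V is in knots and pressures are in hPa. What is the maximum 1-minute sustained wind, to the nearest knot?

126 kt

ΔP = 1011 − 878 = 133 mb.
133^0.626 ≈ 21.357.
V ≈ 5.9 × 21.357 ≈ 126.0 kt.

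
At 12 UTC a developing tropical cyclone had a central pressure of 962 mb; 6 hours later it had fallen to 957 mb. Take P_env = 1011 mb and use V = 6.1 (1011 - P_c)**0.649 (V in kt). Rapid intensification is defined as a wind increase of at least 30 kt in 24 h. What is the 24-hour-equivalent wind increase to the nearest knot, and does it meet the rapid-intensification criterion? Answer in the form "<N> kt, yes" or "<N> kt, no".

V₁: ΔP = 49, V ≈ 6.1 × 49^0.649 ≈ 76.25 kt.
V₂: ΔP = 54, V ≈ 6.1 × 54^0.649 ≈ 81.22 kt.
ΔV over 6 h = 4.97 kt → 24 h equivalent = 4.97 × 24/6 ≈ 19.88 kt.
20 kt < 30 kt ⇒ not rapid intensification.

20 kt, no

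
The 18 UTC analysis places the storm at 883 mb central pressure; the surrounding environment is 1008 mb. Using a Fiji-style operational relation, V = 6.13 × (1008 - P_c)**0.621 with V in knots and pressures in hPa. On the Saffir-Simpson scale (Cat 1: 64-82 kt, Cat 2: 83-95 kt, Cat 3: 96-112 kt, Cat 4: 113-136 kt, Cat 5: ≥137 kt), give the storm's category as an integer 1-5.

ΔP = 1008 − 883 = 125 mb.
V ≈ 6.13 × 125^0.621 = 6.13 × 20.05 ≈ 123 kt.
123 kt falls in the Category 4 band.

4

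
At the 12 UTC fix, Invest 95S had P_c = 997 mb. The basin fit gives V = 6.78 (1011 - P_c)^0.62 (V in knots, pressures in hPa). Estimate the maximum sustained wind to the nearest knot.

ΔP = 1011 − 997 = 14 mb.
14^0.62 ≈ 5.136.
V ≈ 6.78 × 5.136 ≈ 34.8 kt.

35 kt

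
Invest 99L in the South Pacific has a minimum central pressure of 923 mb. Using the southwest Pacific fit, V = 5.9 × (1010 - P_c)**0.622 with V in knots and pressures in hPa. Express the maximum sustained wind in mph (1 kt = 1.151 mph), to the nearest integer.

109 mph

ΔP = 1010 − 923 = 87 mb.
V ≈ 5.9 × 87^0.622 = 5.9 × 16.084 ≈ 94.893 kt.
94.893 × 1.151 ≈ 109.22 mph → 109 mph.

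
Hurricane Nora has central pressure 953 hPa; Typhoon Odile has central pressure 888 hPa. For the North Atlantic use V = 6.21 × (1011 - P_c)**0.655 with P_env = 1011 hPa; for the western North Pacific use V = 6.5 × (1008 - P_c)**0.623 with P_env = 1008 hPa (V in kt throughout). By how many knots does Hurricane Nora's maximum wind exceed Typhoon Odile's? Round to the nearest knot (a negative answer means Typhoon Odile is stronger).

-40 kt

Hurricane Nora: ΔP = 58; V ≈ 6.21 × 58^0.655 ≈ 88.74 kt.
Typhoon Odile: ΔP = 120; V ≈ 6.5 × 120^0.623 ≈ 128.30 kt.
Difference ≈ 88.74 − 128.30 = -39.56 → -40 kt.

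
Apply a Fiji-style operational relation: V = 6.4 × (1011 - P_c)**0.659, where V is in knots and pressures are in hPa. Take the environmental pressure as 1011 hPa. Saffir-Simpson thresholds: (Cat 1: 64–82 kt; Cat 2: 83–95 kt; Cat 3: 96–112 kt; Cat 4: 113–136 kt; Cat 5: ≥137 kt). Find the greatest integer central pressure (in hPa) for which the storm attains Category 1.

Category 1 begins at V = 64 kt.
Required ΔP = (64/6.4)^(1/0.659) = 10.000^1.517 ≈ 32.92 hPa.
P_c ≤ 1011 − 32.92 = 978.08, so the highest integer P_c is 978 hPa.

978 hPa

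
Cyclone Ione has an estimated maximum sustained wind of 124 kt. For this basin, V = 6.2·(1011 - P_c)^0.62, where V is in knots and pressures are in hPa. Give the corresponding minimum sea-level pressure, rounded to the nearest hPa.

886 hPa

ΔP = (V / 6.2)^(1/0.62) = (124/6.2)^1.613.
124/6.2 = 20.000; 20.000^1.613 ≈ 125.44 hPa.
P_c = 1011 − 125.44 = 885.56 ≈ 886 hPa.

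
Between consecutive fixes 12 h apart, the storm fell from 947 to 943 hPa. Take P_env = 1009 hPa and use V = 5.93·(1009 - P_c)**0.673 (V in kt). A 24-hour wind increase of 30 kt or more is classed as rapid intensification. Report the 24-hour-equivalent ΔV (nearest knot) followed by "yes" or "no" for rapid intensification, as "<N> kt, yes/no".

V₁: ΔP = 62, V ≈ 5.93 × 62^0.673 ≈ 95.35 kt.
V₂: ΔP = 66, V ≈ 5.93 × 66^0.673 ≈ 99.45 kt.
ΔV over 12 h = 4.10 kt → 24 h equivalent = 4.10 × 24/12 ≈ 8.20 kt.
8 kt < 30 kt ⇒ not rapid intensification.

8 kt, no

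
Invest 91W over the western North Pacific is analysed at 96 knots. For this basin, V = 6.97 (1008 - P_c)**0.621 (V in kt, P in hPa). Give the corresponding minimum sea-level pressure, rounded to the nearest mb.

ΔP = (V / 6.97)^(1/0.621) = (96/6.97)^1.610.
96/6.97 = 13.773; 13.773^1.610 ≈ 68.27 mb.
P_c = 1008 − 68.27 = 939.73 ≈ 940 mb.

940 mb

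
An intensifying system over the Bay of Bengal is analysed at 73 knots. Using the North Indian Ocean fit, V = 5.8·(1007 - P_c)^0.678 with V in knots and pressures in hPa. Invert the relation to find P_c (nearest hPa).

965 hPa

ΔP = (V / 5.8)^(1/0.678) = (73/5.8)^1.475.
73/5.8 = 12.586; 12.586^1.475 ≈ 41.90 hPa.
P_c = 1007 − 41.90 = 965.10 ≈ 965 hPa.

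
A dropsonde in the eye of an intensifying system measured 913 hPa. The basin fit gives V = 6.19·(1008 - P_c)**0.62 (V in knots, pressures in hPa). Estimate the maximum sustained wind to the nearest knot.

ΔP = 1008 − 913 = 95 hPa.
95^0.62 ≈ 16.834.
V ≈ 6.19 × 16.834 ≈ 104.2 kt.

104 kt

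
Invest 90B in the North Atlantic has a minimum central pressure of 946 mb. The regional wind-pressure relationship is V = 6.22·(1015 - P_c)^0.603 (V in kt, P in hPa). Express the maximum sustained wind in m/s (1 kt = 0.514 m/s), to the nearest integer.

41 m/s

ΔP = 1015 − 946 = 69 mb.
V ≈ 6.22 × 69^0.603 = 6.22 × 12.848 ≈ 79.913 kt.
79.913 × 0.514 ≈ 41.08 m/s → 41 m/s.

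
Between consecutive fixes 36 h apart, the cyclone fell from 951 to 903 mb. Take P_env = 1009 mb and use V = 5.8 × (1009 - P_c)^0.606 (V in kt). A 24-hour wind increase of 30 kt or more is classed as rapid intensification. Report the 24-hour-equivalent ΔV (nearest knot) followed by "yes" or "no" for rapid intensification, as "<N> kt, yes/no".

20 kt, no

V₁: ΔP = 58, V ≈ 5.8 × 58^0.606 ≈ 67.93 kt.
V₂: ΔP = 106, V ≈ 5.8 × 106^0.606 ≈ 97.90 kt.
ΔV over 36 h = 29.97 kt → 24 h equivalent = 29.97 × 24/36 ≈ 19.98 kt.
20 kt < 30 kt ⇒ not rapid intensification.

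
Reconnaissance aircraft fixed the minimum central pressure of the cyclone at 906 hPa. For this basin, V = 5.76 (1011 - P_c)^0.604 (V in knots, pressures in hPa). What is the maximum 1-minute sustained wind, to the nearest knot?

96 kt

ΔP = 1011 − 906 = 105 hPa.
105^0.604 ≈ 16.626.
V ≈ 5.76 × 16.626 ≈ 95.8 kt.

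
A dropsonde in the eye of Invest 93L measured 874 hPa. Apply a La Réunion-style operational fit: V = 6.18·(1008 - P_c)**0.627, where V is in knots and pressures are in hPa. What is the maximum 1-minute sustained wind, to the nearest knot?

133 kt

ΔP = 1008 − 874 = 134 hPa.
134^0.627 ≈ 21.562.
V ≈ 6.18 × 21.562 ≈ 133.3 kt.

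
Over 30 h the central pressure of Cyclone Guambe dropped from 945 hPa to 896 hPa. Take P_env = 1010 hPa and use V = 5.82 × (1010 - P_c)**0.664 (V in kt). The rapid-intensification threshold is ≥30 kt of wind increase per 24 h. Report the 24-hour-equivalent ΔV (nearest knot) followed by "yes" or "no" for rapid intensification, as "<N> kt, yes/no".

V₁: ΔP = 65, V ≈ 5.82 × 65^0.664 ≈ 93.05 kt.
V₂: ΔP = 114, V ≈ 5.82 × 114^0.664 ≈ 135.12 kt.
ΔV over 30 h = 42.07 kt → 24 h equivalent = 42.07 × 24/30 ≈ 33.66 kt.
34 kt ≥ 30 kt ⇒ rapid intensification.

34 kt, yes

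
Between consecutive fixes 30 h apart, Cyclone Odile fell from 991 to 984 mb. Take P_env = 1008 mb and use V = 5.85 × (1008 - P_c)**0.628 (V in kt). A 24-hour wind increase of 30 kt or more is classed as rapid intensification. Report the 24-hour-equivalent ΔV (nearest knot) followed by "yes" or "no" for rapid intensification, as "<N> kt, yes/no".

7 kt, no

V₁: ΔP = 17, V ≈ 5.85 × 17^0.628 ≈ 34.66 kt.
V₂: ΔP = 24, V ≈ 5.85 × 24^0.628 ≈ 43.05 kt.
ΔV over 30 h = 8.39 kt → 24 h equivalent = 8.39 × 24/30 ≈ 6.71 kt.
7 kt < 30 kt ⇒ not rapid intensification.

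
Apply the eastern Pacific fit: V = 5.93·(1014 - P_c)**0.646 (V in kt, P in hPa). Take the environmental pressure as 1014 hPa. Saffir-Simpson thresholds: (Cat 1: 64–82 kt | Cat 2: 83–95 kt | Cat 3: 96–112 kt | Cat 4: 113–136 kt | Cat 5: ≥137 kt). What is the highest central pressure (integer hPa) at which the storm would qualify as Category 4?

918 hPa

Category 4 begins at V = 113 kt.
Required ΔP = (113/5.93)^(1/0.646) = 19.056^1.548 ≈ 95.82 hPa.
P_c ≤ 1014 − 95.82 = 918.18, so the highest integer P_c is 918 hPa.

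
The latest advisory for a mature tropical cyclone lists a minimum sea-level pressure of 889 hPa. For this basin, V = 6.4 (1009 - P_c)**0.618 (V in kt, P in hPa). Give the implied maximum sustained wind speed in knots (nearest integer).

ΔP = 1009 − 889 = 120 hPa.
120^0.618 ≈ 19.272.
V ≈ 6.4 × 19.272 ≈ 123.3 kt.

123 kt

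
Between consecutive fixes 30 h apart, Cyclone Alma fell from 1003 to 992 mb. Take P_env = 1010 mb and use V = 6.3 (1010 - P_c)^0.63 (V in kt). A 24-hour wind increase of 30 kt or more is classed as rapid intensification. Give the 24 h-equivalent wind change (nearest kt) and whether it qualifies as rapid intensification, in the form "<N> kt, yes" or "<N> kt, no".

V₁: ΔP = 7, V ≈ 6.3 × 7^0.63 ≈ 21.47 kt.
V₂: ΔP = 18, V ≈ 6.3 × 18^0.63 ≈ 38.92 kt.
ΔV over 30 h = 17.45 kt → 24 h equivalent = 17.45 × 24/30 ≈ 13.96 kt.
14 kt < 30 kt ⇒ not rapid intensification.

14 kt, no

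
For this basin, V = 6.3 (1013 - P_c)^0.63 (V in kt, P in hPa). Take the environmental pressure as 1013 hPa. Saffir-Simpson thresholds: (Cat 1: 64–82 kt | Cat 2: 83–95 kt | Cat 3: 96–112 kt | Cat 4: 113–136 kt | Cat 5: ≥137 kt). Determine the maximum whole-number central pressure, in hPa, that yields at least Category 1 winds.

973 hPa

Category 1 begins at V = 64 kt.
Required ΔP = (64/6.3)^(1/0.63) = 10.159^1.587 ≈ 39.64 hPa.
P_c ≤ 1013 − 39.64 = 973.36, so the highest integer P_c is 973 hPa.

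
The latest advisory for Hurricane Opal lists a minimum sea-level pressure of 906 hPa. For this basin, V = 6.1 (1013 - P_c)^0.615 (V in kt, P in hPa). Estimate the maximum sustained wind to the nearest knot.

108 kt

ΔP = 1013 − 906 = 107 hPa.
107^0.615 ≈ 17.704.
V ≈ 6.1 × 17.704 ≈ 108.0 kt.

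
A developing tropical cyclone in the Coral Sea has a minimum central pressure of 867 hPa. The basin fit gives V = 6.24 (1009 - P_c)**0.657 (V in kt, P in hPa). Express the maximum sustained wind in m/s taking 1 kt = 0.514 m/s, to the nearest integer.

ΔP = 1009 − 867 = 142 hPa.
V ≈ 6.24 × 142^0.657 = 6.24 × 25.945 ≈ 161.897 kt.
161.897 × 0.514 ≈ 83.21 m/s → 83 m/s.

83 m/s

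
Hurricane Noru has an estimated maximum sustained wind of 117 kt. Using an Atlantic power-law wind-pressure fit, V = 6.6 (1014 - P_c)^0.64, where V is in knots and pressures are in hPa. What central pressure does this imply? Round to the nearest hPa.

ΔP = (V / 6.6)^(1/0.64) = (117/6.6)^1.562.
117/6.6 = 17.727; 17.727^1.562 ≈ 89.33 hPa.
P_c = 1014 − 89.33 = 924.67 ≈ 925 hPa.

925 hPa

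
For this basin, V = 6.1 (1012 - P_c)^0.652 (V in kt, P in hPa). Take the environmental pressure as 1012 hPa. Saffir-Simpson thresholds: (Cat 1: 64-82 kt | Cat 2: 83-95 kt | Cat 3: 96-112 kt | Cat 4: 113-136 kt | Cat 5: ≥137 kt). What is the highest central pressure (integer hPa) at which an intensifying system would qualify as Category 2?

957 hPa

Category 2 begins at V = 83 kt.
Required ΔP = (83/6.1)^(1/0.652) = 13.607^1.534 ≈ 54.81 hPa.
P_c ≤ 1012 − 54.81 = 957.19, so the highest integer P_c is 957 hPa.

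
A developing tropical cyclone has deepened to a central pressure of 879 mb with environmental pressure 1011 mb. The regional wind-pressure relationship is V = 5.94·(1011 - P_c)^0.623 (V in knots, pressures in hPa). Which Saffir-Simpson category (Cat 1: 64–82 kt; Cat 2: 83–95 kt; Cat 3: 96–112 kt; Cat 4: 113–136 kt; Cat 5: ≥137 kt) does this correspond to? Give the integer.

4

ΔP = 1011 − 879 = 132 mb.
V ≈ 5.94 × 132^0.623 = 5.94 × 20.95 ≈ 124 kt.
124 kt falls in the Category 4 band.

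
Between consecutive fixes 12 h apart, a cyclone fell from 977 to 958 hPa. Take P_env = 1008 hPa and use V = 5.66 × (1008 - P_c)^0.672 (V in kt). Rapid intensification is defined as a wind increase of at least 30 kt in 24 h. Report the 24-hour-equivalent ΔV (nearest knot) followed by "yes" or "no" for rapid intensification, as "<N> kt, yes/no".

V₁: ΔP = 31, V ≈ 5.66 × 31^0.672 ≈ 56.89 kt.
V₂: ΔP = 50, V ≈ 5.66 × 50^0.672 ≈ 78.44 kt.
ΔV over 12 h = 21.55 kt → 24 h equivalent = 21.55 × 24/12 ≈ 43.10 kt.
43 kt ≥ 30 kt ⇒ rapid intensification.

43 kt, yes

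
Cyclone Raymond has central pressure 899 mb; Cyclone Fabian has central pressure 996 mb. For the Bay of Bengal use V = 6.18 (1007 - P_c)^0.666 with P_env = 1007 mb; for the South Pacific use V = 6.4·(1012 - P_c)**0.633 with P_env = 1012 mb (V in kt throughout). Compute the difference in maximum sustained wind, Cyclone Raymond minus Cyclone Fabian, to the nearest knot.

Cyclone Raymond: ΔP = 108; V ≈ 6.18 × 108^0.666 ≈ 139.72 kt.
Cyclone Fabian: ΔP = 16; V ≈ 6.4 × 16^0.633 ≈ 37.02 kt.
Difference ≈ 139.72 − 37.02 = 102.70 → 103 kt.

103 kt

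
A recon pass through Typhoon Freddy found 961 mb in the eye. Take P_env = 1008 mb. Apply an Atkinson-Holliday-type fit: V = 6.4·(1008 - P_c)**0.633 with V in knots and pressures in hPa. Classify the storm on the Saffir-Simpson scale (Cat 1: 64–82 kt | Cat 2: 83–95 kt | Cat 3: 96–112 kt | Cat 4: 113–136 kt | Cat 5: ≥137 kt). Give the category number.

ΔP = 1008 − 961 = 47 mb.
V ≈ 6.4 × 47^0.633 = 6.4 × 11.44 ≈ 73 kt.
73 kt falls in the Category 1 band.

1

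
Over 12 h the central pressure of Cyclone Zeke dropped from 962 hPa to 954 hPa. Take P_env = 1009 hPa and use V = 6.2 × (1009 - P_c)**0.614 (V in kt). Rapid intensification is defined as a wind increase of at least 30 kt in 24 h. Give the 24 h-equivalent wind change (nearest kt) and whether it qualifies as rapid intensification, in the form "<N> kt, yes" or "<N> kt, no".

13 kt, no

V₁: ΔP = 47, V ≈ 6.2 × 47^0.614 ≈ 65.93 kt.
V₂: ΔP = 55, V ≈ 6.2 × 55^0.614 ≈ 72.61 kt.
ΔV over 12 h = 6.68 kt → 24 h equivalent = 6.68 × 24/12 ≈ 13.36 kt.
13 kt < 30 kt ⇒ not rapid intensification.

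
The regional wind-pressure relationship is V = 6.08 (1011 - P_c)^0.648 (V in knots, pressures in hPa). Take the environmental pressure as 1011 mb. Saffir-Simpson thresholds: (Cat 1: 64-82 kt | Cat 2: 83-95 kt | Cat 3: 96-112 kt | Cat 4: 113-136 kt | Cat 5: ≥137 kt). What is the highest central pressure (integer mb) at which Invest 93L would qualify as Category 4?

Category 4 begins at V = 113 kt.
Required ΔP = (113/6.08)^(1/0.648) = 18.586^1.543 ≈ 90.91 mb.
P_c ≤ 1011 − 90.91 = 920.09, so the highest integer P_c is 920 mb.

920 mb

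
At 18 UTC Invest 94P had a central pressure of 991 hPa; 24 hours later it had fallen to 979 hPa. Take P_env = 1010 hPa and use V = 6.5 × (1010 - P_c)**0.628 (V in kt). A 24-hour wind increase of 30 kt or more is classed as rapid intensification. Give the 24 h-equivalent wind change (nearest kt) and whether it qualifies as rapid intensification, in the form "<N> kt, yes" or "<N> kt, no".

V₁: ΔP = 19, V ≈ 6.5 × 19^0.628 ≈ 41.30 kt.
V₂: ΔP = 31, V ≈ 6.5 × 31^0.628 ≈ 56.17 kt.
ΔV over 24 h = 14.87 kt → 24 h equivalent = 14.87 × 24/24 ≈ 14.87 kt.
15 kt < 30 kt ⇒ not rapid intensification.

15 kt, no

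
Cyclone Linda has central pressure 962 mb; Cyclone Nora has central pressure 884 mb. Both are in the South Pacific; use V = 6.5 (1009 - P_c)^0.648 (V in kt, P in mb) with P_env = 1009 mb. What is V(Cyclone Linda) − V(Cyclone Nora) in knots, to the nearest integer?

Cyclone Linda: ΔP = 47; V ≈ 6.5 × 47^0.648 ≈ 78.78 kt.
Cyclone Nora: ΔP = 125; V ≈ 6.5 × 125^0.648 ≈ 148.49 kt.
Difference ≈ 78.78 − 148.49 = -69.71 → -70 kt.

-70 kt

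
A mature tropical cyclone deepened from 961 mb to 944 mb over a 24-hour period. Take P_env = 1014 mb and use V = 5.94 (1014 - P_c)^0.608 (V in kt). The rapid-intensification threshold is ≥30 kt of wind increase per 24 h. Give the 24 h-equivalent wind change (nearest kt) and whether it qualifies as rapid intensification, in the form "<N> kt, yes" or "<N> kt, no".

V₁: ΔP = 53, V ≈ 5.94 × 53^0.608 ≈ 66.40 kt.
V₂: ΔP = 70, V ≈ 5.94 × 70^0.608 ≈ 78.63 kt.
ΔV over 24 h = 12.23 kt → 24 h equivalent = 12.23 × 24/24 ≈ 12.23 kt.
12 kt < 30 kt ⇒ not rapid intensification.

12 kt, no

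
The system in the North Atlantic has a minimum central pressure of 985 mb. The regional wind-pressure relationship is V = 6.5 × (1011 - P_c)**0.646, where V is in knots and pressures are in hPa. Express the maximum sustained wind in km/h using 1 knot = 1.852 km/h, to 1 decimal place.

98.8 km/h

ΔP = 1011 − 985 = 26 mb.
V ≈ 6.5 × 26^0.646 = 6.5 × 8.205 ≈ 53.332 kt.
53.332 × 1.852 ≈ 98.77 km/h → 98.8 km/h.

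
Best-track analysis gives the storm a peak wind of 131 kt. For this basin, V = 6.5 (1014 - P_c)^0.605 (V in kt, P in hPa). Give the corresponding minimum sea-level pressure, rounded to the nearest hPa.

ΔP = (V / 6.5)^(1/0.605) = (131/6.5)^1.653.
131/6.5 = 20.154; 20.154^1.653 ≈ 143.21 hPa.
P_c = 1014 − 143.21 = 870.79 ≈ 871 hPa.

871 hPa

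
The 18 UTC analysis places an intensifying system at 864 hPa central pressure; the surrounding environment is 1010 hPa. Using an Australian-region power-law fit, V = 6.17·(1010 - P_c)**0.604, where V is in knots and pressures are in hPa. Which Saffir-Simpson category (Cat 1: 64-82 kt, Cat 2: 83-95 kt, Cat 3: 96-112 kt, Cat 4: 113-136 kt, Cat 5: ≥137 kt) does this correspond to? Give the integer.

ΔP = 1010 − 864 = 146 hPa.
V ≈ 6.17 × 146^0.604 = 6.17 × 20.29 ≈ 125 kt.
125 kt falls in the Category 4 band.

4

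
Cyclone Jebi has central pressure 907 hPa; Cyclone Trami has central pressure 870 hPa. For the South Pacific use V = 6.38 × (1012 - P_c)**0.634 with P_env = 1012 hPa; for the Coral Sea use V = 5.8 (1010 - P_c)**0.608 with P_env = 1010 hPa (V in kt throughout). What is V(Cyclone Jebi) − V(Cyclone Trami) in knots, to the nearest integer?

Cyclone Jebi: ΔP = 105; V ≈ 6.38 × 105^0.634 ≈ 121.97 kt.
Cyclone Trami: ΔP = 140; V ≈ 5.8 × 140^0.608 ≈ 117.02 kt.
Difference ≈ 121.97 − 117.02 = 4.95 → 5 kt.

5 kt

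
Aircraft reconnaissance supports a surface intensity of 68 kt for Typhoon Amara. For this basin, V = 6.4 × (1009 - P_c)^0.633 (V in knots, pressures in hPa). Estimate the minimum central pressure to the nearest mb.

ΔP = (V / 6.4)^(1/0.633) = (68/6.4)^1.580.
68/6.4 = 10.625; 10.625^1.580 ≈ 41.82 mb.
P_c = 1009 − 41.82 = 967.18 ≈ 967 mb.

967 mb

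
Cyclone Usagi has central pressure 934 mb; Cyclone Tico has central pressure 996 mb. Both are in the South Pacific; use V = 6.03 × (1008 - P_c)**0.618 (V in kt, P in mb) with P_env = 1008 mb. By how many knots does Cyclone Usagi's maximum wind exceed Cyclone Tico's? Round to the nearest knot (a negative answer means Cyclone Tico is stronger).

Cyclone Usagi: ΔP = 74; V ≈ 6.03 × 74^0.618 ≈ 86.20 kt.
Cyclone Tico: ΔP = 12; V ≈ 6.03 × 12^0.618 ≈ 28.01 kt.
Difference ≈ 86.20 − 28.01 = 58.19 → 58 kt.

58 kt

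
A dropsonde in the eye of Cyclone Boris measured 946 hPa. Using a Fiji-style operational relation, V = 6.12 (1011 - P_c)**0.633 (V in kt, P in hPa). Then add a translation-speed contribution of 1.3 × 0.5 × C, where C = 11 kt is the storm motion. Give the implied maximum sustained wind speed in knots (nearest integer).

93 kt

ΔP = 1011 − 946 = 65 hPa.
65^0.633 ≈ 14.047.
V ≈ 6.12 × 14.047 ≈ 86.0 kt.
Translation term: 1.3 × 0.5 × 11 = 7.15 kt.
Corrected V ≈ 93.15 kt → 93 kt.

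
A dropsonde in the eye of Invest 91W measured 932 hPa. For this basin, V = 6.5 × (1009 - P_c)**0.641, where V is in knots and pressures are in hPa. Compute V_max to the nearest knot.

105 kt

ΔP = 1009 − 932 = 77 hPa.
77^0.641 ≈ 16.190.
V ≈ 6.5 × 16.190 ≈ 105.2 kt.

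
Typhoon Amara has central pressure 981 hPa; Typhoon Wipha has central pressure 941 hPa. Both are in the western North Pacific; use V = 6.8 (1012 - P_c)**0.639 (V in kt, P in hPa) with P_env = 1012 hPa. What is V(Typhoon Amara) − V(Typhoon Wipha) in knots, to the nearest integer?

Typhoon Amara: ΔP = 31; V ≈ 6.8 × 31^0.639 ≈ 61.02 kt.
Typhoon Wipha: ΔP = 71; V ≈ 6.8 × 71^0.639 ≈ 103.62 kt.
Difference ≈ 61.02 − 103.62 = -42.60 → -43 kt.

-43 kt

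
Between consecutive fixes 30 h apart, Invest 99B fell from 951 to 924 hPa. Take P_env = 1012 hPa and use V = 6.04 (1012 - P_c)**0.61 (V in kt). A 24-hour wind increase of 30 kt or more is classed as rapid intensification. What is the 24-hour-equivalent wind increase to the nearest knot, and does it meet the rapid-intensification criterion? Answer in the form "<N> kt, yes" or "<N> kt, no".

V₁: ΔP = 61, V ≈ 6.04 × 61^0.61 ≈ 74.15 kt.
V₂: ΔP = 88, V ≈ 6.04 × 88^0.61 ≈ 92.72 kt.
ΔV over 30 h = 18.57 kt → 24 h equivalent = 18.57 × 24/30 ≈ 14.86 kt.
15 kt < 30 kt ⇒ not rapid intensification.

15 kt, no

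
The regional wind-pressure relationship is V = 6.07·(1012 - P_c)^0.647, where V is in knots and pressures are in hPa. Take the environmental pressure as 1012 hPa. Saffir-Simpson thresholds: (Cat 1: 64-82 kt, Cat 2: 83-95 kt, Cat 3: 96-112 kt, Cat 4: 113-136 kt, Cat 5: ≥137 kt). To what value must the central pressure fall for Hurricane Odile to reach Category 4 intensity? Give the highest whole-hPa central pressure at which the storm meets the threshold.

920 hPa

Category 4 begins at V = 113 kt.
Required ΔP = (113/6.07)^(1/0.647) = 18.616^1.546 ≈ 91.78 hPa.
P_c ≤ 1012 − 91.78 = 920.22, so the highest integer P_c is 920 hPa.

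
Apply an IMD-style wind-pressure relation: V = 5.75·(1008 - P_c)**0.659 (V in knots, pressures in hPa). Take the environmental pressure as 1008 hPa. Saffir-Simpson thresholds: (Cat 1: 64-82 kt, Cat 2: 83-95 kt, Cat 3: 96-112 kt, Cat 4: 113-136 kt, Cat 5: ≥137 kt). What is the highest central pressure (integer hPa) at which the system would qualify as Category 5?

Category 5 begins at V = 137 kt.
Required ΔP = (137/5.75)^(1/0.659) = 23.826^1.517 ≈ 122.92 hPa.
P_c ≤ 1008 − 122.92 = 885.08, so the highest integer P_c is 885 hPa.

885 hPa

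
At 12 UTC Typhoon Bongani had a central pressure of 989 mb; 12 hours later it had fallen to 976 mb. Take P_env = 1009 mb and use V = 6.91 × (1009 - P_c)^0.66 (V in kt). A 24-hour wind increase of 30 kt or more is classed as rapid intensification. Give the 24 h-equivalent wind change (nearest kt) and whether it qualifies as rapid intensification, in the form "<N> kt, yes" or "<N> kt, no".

V₁: ΔP = 20, V ≈ 6.91 × 20^0.66 ≈ 49.91 kt.
V₂: ΔP = 33, V ≈ 6.91 × 33^0.66 ≈ 69.45 kt.
ΔV over 12 h = 19.54 kt → 24 h equivalent = 19.54 × 24/12 ≈ 39.08 kt.
39 kt ≥ 30 kt ⇒ rapid intensification.

39 kt, yes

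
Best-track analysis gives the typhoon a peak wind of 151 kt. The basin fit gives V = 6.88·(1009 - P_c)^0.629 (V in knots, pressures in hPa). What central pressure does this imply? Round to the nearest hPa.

873 hPa

ΔP = (V / 6.88)^(1/0.629) = (151/6.88)^1.590.
151/6.88 = 21.948; 21.948^1.590 ≈ 135.70 hPa.
P_c = 1009 − 135.70 = 873.30 ≈ 873 hPa.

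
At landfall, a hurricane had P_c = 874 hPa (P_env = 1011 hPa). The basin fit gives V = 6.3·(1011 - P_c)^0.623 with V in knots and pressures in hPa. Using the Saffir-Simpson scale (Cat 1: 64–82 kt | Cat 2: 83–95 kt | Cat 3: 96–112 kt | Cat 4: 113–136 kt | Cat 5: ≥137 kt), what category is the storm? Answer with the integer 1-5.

4

ΔP = 1011 − 874 = 137 hPa.
V ≈ 6.3 × 137^0.623 = 6.3 × 21.44 ≈ 135 kt.
135 kt falls in the Category 4 band.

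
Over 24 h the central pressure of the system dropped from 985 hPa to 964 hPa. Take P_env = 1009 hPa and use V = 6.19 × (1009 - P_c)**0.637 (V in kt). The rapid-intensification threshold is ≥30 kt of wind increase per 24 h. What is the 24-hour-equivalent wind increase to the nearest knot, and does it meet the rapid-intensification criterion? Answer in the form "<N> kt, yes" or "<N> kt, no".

V₁: ΔP = 24, V ≈ 6.19 × 24^0.637 ≈ 46.87 kt.
V₂: ΔP = 45, V ≈ 6.19 × 45^0.637 ≈ 69.95 kt.
ΔV over 24 h = 23.08 kt → 24 h equivalent = 23.08 × 24/24 ≈ 23.08 kt.
23 kt < 30 kt ⇒ not rapid intensification.

23 kt, no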